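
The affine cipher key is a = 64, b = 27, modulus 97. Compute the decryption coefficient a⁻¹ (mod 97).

47

gcd(97, 64) by repeated division:
97 = 1·64 + 33
64 = 1·33 + 31
33 = 1·31 + 2
31 = 15·2 + 1
2 = 2·1 + 0
The gcd is 1. Working backward:
1 = 31 − 15·2
1 = −15·33 + 16·31
1 = 16·64 − 31·33
1 = −31·97 + 47·64
So 64·47 ≡ 1 (mod 97).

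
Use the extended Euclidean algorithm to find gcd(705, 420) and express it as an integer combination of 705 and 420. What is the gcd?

Repeated division:
705 = 1·420 + 285
420 = 1·285 + 135
285 = 2·135 + 15
135 = 9·15 + 0
gcd(705, 420) = 15.
Back-substituting:
15 = 285 − 2·135
15 = −2·420 + 3·285
15 = 3·705 − 5·420
So 15 = (3)·705 + (-5)·420.

15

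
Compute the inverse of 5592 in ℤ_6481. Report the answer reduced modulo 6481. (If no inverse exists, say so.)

2085

Extended Euclidean algorithm:
6481 = 1×5592 + 889
5592 = 6×889 + 258
889 = 3×258 + 115
258 = 2×115 + 28
115 = 4×28 + 3
28 = 9×3 + 1
3 = 3×1 + 0
gcd = 1, so the inverse exists. Back-substitute:
1 = 28 − 9·3
1 = −9·115 + 37·28
1 = 37·258 − 83·115
1 = −83·889 + 286·258
1 = 286·5592 − 1799·889
1 = −1799·6481 + 2085·5592
So 5592·2085 ≡ 1 (mod 6481).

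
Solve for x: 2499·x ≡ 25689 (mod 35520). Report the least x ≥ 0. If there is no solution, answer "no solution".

3251

First find gcd(2499, 35520):
35520 = 14·2499 + 534
2499 = 4·534 + 363
534 = 1·363 + 171
363 = 2·171 + 21
171 = 8·21 + 3
21 = 7·3 + 0
gcd = 3 and 3 | 25689, so solutions exist. Divide through by 3: 833x ≡ 8563 (mod 11840).
Now find 833⁻¹ mod 11840:
11840 = 14×833 + 178
833 = 4×178 + 121
178 = 1×121 + 57
121 = 2×57 + 7
57 = 8×7 + 1
7 = 7×1 + 0
Back-substitute:
1 = 57 − 8·7
1 = −8·121 + 17·57
1 = 17·178 − 25·121
1 = −25·833 + 117·178
1 = 117·11840 − 1663·833
So 833·(-1663) ≡ 1 (mod 11840), i.e. 833⁻¹ ≡ 10177.
Then x ≡ 10177·8563 ≡ 3251 (mod 11840); the smallest non-negative solution is x = 3251.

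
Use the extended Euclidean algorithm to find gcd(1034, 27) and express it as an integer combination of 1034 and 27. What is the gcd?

1

Repeated division:
1034 = 38*27 + 8
27 = 3*8 + 3
8 = 2*3 + 2
3 = 1*2 + 1
2 = 2*1 + 0
gcd(1034, 27) = 1.
Back-substituting:
1 = 3 − 2
1 = −8 + 3·3
1 = 3·27 − 10·8
1 = −10·1034 + 383·27
So 1 = (-10)·1034 + (383)·27.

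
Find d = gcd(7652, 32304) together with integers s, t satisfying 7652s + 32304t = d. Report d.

Apply Euclid's algorithm to 32304 and 7652:
32304 = 4×7652 + 1696
7652 = 4×1696 + 868
1696 = 1×868 + 828
868 = 1×828 + 40
828 = 20×40 + 28
40 = 1×28 + 12
28 = 2×12 + 4
12 = 3×4 + 0
gcd(7652, 32304) = 4.
Back-substituting:
4 = 28 − 2·12
4 = −2·40 + 3·28
4 = 3·828 − 62·40
4 = −62·868 + 65·828
4 = 65·1696 − 127·868
4 = −127·7652 + 573·1696
4 = 573·32304 − 2419·7652
So 4 = (573)·32304 + (-2419)·7652.

4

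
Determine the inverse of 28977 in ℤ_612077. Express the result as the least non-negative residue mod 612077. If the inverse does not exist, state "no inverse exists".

Run Euclid on (612077, 28977):
612077 = 21×28977 + 3560
28977 = 8×3560 + 497
3560 = 7×497 + 81
497 = 6×81 + 11
81 = 7×11 + 4
11 = 2×4 + 3
4 = 1×3 + 1
3 = 3×1 + 0
Since gcd(28977, 612077) = 1, back-substitute to write 1 as a combination:
1 = 4 − 3
1 = −11 + 3·4
1 = 3·81 − 22·11
1 = −22·497 + 135·81
1 = 135·3560 − 967·497
1 = −967·28977 + 7871·3560
1 = 7871·612077 − 166258·28977
Hence 28977⁻¹ ≡ -166258 ≡ 445819 (mod 612077).

445819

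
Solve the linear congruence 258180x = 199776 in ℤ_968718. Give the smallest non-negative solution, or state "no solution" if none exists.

First find gcd(258180, 968718):
968718 = 3×258180 + 194178
258180 = 1×194178 + 64002
194178 = 3×64002 + 2172
64002 = 29×2172 + 1014
2172 = 2×1014 + 144
1014 = 7×144 + 6
144 = 24×6 + 0
gcd = 6 and 6 | 199776, so solutions exist. Divide through by 6: 43030x ≡ 33296 (mod 161453).
Now find 43030⁻¹ mod 161453:
161453 = 3×43030 + 32363
43030 = 1×32363 + 10667
32363 = 3×10667 + 362
10667 = 29×362 + 169
362 = 2×169 + 24
169 = 7×24 + 1
24 = 24×1 + 0
Back-substitute:
1 = 169 − 7·24
1 = −7·362 + 15·169
1 = 15·10667 − 442·362
1 = −442·32363 + 1341·10667
1 = 1341·43030 − 1783·32363
1 = −1783·161453 + 6690·43030
So 43030⁻¹ ≡ 6690 (mod 161453).
Then x ≡ 6690·33296 ≡ 106553 (mod 161453); the smallest non-negative solution is x = 106553.

106553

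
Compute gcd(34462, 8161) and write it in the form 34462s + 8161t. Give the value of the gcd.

Repeated division:
34462 = 4×8161 + 1818
8161 = 4×1818 + 889
1818 = 2×889 + 40
889 = 22×40 + 9
40 = 4×9 + 4
9 = 2×4 + 1
4 = 4×1 + 0
gcd(34462, 8161) = 1.
Express as a combination:
1 = 9 − 2·4
1 = −2·40 + 9·9
1 = 9·889 − 200·40
1 = −200·1818 + 409·889
1 = 409·8161 − 1836·1818
1 = −1836·34462 + 7753·8161
So 1 = (-1836)·34462 + (7753)·8161.

1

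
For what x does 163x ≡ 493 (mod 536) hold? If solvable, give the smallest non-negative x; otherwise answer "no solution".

First find gcd(163, 536):
536 = 3×163 + 47
163 = 3×47 + 22
47 = 2×22 + 3
22 = 7×3 + 1
3 = 3×1 + 0
gcd = 1, so a unique solution mod 536 exists.
Back-substitute for the Bézout coefficients:
1 = 22 − 7·3
1 = −7·47 + 15·22
1 = 15·163 − 52·47
1 = −52·536 + 171·163
So 163·(171) ≡ 1 (mod 536), giving 163⁻¹ ≡ 171.
x ≡ 163⁻¹·493 ≡ 171·493 ≡ 151 (mod 536).

151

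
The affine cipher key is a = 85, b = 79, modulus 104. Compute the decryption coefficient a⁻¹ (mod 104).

93

Extended Euclidean algorithm:
104 = 1*85 + 19
85 = 4*19 + 9
19 = 2*9 + 1
9 = 9*1 + 0
The gcd is 1. Working backward:
1 = 19 − 2·9
1 = −2·85 + 9·19
1 = 9·104 − 11·85
Thus 85·(-11) ≡ 1 (mod 104); reducing, -11 mod 104 = 93.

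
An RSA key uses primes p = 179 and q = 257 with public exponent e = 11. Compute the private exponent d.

37283

φ(n) = (p−1)(q−1) = 178·256 = 45568.
Need d with 11·d ≡ 1 (mod 45568). Apply the extended Euclidean algorithm:
45568 = 4142×11 + 6
11 = 1×6 + 5
6 = 1×5 + 1
5 = 5×1 + 0
Back-substitute:
1 = 6 − 5
1 = −11 + 2·6
1 = 2·45568 − 8285·11
So 11·(-8285) ≡ 1 (mod 45568), hence d ≡ -8285 ≡ 37283 (mod 45568).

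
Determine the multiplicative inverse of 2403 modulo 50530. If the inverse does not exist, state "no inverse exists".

Extended Euclidean algorithm:
50530 = 21×2403 + 67
2403 = 35×67 + 58
67 = 1×58 + 9
58 = 6×9 + 4
9 = 2×4 + 1
4 = 4×1 + 0
The gcd is 1. Working backward:
1 = 9 − 2·4
1 = −2·58 + 13·9
1 = 13·67 − 15·58
1 = −15·2403 + 538·67
1 = 538·50530 − 11313·2403
Thus 2403·(-11313) ≡ 1 (mod 50530); reducing, -11313 mod 50530 = 39217.

39217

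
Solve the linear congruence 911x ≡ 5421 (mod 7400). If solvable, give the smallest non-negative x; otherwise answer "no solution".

First find gcd(911, 7400):
7400 = 8*911 + 112
911 = 8*112 + 15
112 = 7*15 + 7
15 = 2*7 + 1
7 = 7*1 + 0
gcd = 1, so a unique solution mod 7400 exists.
Back-substitute for the Bézout coefficients:
1 = 15 − 2·7
1 = −2·112 + 15·15
1 = 15·911 − 122·112
1 = −122·7400 + 991·911
So 911·(991) ≡ 1 (mod 7400), giving 911⁻¹ ≡ 991.
x ≡ 911⁻¹·5421 ≡ 991·5421 ≡ 7211 (mod 7400).

7211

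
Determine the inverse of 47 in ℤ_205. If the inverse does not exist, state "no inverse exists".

Extended Euclidean algorithm:
205 = 4×47 + 17
47 = 2×17 + 13
17 = 1×13 + 4
13 = 3×4 + 1
4 = 4×1 + 0
The gcd is 1. Working backward:
1 = 13 − 3·4
1 = −3·17 + 4·13
1 = 4·47 − 11·17
1 = −11·205 + 48·47
So 47·48 ≡ 1 (mod 205).

48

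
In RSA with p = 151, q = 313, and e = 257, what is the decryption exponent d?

30593

φ(n) = (p−1)(q−1) = 150·312 = 46800.
Need d with 257·d ≡ 1 (mod 46800). Apply the extended Euclidean algorithm:
46800 = 182*257 + 26
257 = 9*26 + 23
26 = 1*23 + 3
23 = 7*3 + 2
3 = 1*2 + 1
2 = 2*1 + 0
Back-substitute:
1 = 3 − 2
1 = −23 + 8·3
1 = 8·26 − 9·23
1 = −9·257 + 89·26
1 = 89·46800 − 16207·257
So 257·(-16207) ≡ 1 (mod 46800), hence d ≡ -16207 ≡ 30593 (mod 46800).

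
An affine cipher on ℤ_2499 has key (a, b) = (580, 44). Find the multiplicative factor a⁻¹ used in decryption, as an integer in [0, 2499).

Apply the Euclidean algorithm to 2499 and 580:
2499 = 4·580 + 179
580 = 3·179 + 43
179 = 4·43 + 7
43 = 6·7 + 1
7 = 7·1 + 0
The gcd is 1. Working backward:
1 = 43 − 6·7
1 = −6·179 + 25·43
1 = 25·580 − 81·179
1 = −81·2499 + 349·580
So 580·349 ≡ 1 (mod 2499).

349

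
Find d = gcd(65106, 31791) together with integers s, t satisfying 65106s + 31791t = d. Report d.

3

Euclidean algorithm:
65106 = 2·31791 + 1524
31791 = 20·1524 + 1311
1524 = 1·1311 + 213
1311 = 6·213 + 33
213 = 6·33 + 15
33 = 2·15 + 3
15 = 5·3 + 0
gcd(65106, 31791) = 3.
Back-substituting:
3 = 33 − 2·15
3 = −2·213 + 13·33
3 = 13·1311 − 80·213
3 = −80·1524 + 93·1311
3 = 93·31791 − 1940·1524
3 = −1940·65106 + 3973·31791
So 3 = (-1940)·65106 + (3973)·31791.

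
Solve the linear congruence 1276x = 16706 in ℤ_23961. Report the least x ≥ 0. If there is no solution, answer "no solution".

5609

First find gcd(1276, 23961):
23961 = 18*1276 + 993
1276 = 1*993 + 283
993 = 3*283 + 144
283 = 1*144 + 139
144 = 1*139 + 5
139 = 27*5 + 4
5 = 1*4 + 1
4 = 4*1 + 0
gcd = 1, so a unique solution mod 23961 exists.
Back-substitute for the Bézout coefficients:
1 = 5 − 4
1 = −139 + 28·5
1 = 28·144 − 29·139
1 = −29·283 + 57·144
1 = 57·993 − 200·283
1 = −200·1276 + 257·993
1 = 257·23961 − 4826·1276
So 1276·(-4826) ≡ 1 (mod 23961), giving 1276⁻¹ ≡ 19135.
x ≡ 1276⁻¹·16706 ≡ 19135·16706 ≡ 5609 (mod 23961).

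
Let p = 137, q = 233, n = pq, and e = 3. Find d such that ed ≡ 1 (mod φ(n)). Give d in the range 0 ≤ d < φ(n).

21035

φ(n) = (p−1)(q−1) = 136·232 = 31552.
Need d with 3·d ≡ 1 (mod 31552). Apply the extended Euclidean algorithm:
31552 = 10517·3 + 1
3 = 3·1 + 0
Back-substitute:
1 = 31552 − 10517·3
So 3·(-10517) ≡ 1 (mod 31552), hence d ≡ -10517 ≡ 21035 (mod 31552).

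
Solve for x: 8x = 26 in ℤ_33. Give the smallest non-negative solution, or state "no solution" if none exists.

First find gcd(8, 33):
33 = 4·8 + 1
8 = 8·1 + 0
gcd = 1, so a unique solution mod 33 exists.
Back-substitute for the Bézout coefficients:
1 = 33 − 4·8
So 8·(-4) ≡ 1 (mod 33), giving 8⁻¹ ≡ 29.
x ≡ 8⁻¹·26 ≡ 29·26 ≡ 28 (mod 33).

28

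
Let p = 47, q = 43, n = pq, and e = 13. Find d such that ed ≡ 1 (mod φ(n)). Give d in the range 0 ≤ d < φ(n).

φ(n) = (p−1)(q−1) = 46·42 = 1932.
Need d with 13·d ≡ 1 (mod 1932). Apply the extended Euclidean algorithm:
1932 = 148*13 + 8
13 = 1*8 + 5
8 = 1*5 + 3
5 = 1*3 + 2
3 = 1*2 + 1
2 = 2*1 + 0
Back-substitute:
1 = 3 − 2
1 = −5 + 2·3
1 = 2·8 − 3·5
1 = −3·13 + 5·8
1 = 5·1932 − 743·13
So 13·(-743) ≡ 1 (mod 1932), hence d ≡ -743 ≡ 1189 (mod 1932).

1189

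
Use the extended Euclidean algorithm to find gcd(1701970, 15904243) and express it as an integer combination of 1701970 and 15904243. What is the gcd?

1

Euclidean algorithm:
15904243 = 9*1701970 + 586513
1701970 = 2*586513 + 528944
586513 = 1*528944 + 57569
528944 = 9*57569 + 10823
57569 = 5*10823 + 3454
10823 = 3*3454 + 461
3454 = 7*461 + 227
461 = 2*227 + 7
227 = 32*7 + 3
7 = 2*3 + 1
3 = 3*1 + 0
gcd(1701970, 15904243) = 1.
Back-substituting:
1 = 7 − 2·3
1 = −2·227 + 65·7
1 = 65·461 − 132·227
1 = −132·3454 + 989·461
1 = 989·10823 − 3099·3454
1 = −3099·57569 + 16484·10823
1 = 16484·528944 − 151455·57569
1 = −151455·586513 + 167939·528944
1 = 167939·1701970 − 487333·586513
1 = −487333·15904243 + 4553936·1701970
So 1 = (-487333)·15904243 + (4553936)·1701970.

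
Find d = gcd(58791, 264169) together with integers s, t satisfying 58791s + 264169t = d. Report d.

1

Apply Euclid's algorithm to 264169 and 58791:
264169 = 4·58791 + 29005
58791 = 2·29005 + 781
29005 = 37·781 + 108
781 = 7·108 + 25
108 = 4·25 + 8
25 = 3·8 + 1
8 = 8·1 + 0
gcd(58791, 264169) = 1.
Working backward:
1 = 25 − 3·8
1 = −3·108 + 13·25
1 = 13·781 − 94·108
1 = −94·29005 + 3491·781
1 = 3491·58791 − 7076·29005
1 = −7076·264169 + 31795·58791
So 1 = (-7076)·264169 + (31795)·58791.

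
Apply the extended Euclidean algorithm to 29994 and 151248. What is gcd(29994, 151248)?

6

Euclidean algorithm:
151248 = 5×29994 + 1278
29994 = 23×1278 + 600
1278 = 2×600 + 78
600 = 7×78 + 54
78 = 1×54 + 24
54 = 2×24 + 6
24 = 4×6 + 0
gcd(29994, 151248) = 6.
Working backward:
6 = 54 − 2·24
6 = −2·78 + 3·54
6 = 3·600 − 23·78
6 = −23·1278 + 49·600
6 = 49·29994 − 1150·1278
6 = −1150·151248 + 5799·29994
So 6 = (-1150)·151248 + (5799)·29994.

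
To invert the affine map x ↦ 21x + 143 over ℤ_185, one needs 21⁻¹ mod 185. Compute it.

Extended Euclidean algorithm:
185 = 8×21 + 17
21 = 1×17 + 4
17 = 4×4 + 1
4 = 4×1 + 0
The gcd is 1. Working backward:
1 = 17 − 4·4
1 = −4·21 + 5·17
1 = 5·185 − 44·21
So 21·(-44) ≡ 1 (mod 185), and -44 ≡ 141 (mod 185).

141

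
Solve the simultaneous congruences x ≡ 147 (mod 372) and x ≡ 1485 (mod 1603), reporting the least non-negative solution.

Write x = 147 + 372·k. Then 372·k ≡ 1485 − 147 ≡ 1338 (mod 1603).
Need 372⁻¹ mod 1603. Extended Euclid on (1603, 372):
1603 = 4·372 + 115
372 = 3·115 + 27
115 = 4·27 + 7
27 = 3·7 + 6
7 = 1·6 + 1
6 = 6·1 + 0
Back-substitute:
1 = 7 − 6
1 = −27 + 4·7
1 = 4·115 − 17·27
1 = −17·372 + 55·115
1 = 55·1603 − 237·372
372⁻¹ ≡ 1366 (mod 1603), so k ≡ 1366·1338 ≡ 288 (mod 1603).
x = 147 + 372·288 = 107283.

107283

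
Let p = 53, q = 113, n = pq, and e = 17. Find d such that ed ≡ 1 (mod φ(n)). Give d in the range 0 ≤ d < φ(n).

φ(n) = (p−1)(q−1) = 52·112 = 5824.
Need d with 17·d ≡ 1 (mod 5824). Apply the extended Euclidean algorithm:
5824 = 342*17 + 10
17 = 1*10 + 7
10 = 1*7 + 3
7 = 2*3 + 1
3 = 3*1 + 0
Back-substitute:
1 = 7 − 2·3
1 = −2·10 + 3·7
1 = 3·17 − 5·10
1 = −5·5824 + 1713·17
So 17·1713 ≡ 1 (mod 5824), hence d = 1713.

1713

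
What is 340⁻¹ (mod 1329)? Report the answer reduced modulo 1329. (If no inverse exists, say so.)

Extended Euclidean algorithm:
1329 = 3×340 + 309
340 = 1×309 + 31
309 = 9×31 + 30
31 = 1×30 + 1
30 = 30×1 + 0
gcd = 1, so the inverse exists. Back-substitute:
1 = 31 − 30
1 = −309 + 10·31
1 = 10·340 − 11·309
1 = −11·1329 + 43·340
So 340·43 ≡ 1 (mod 1329).

43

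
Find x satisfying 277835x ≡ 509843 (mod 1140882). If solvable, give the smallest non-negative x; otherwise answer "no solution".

First find gcd(277835, 1140882):
1140882 = 4*277835 + 29542
277835 = 9*29542 + 11957
29542 = 2*11957 + 5628
11957 = 2*5628 + 701
5628 = 8*701 + 20
701 = 35*20 + 1
20 = 20*1 + 0
gcd = 1, so a unique solution mod 1140882 exists.
Back-substitute for the Bézout coefficients:
1 = 701 − 35·20
1 = −35·5628 + 281·701
1 = 281·11957 − 597·5628
1 = −597·29542 + 1475·11957
1 = 1475·277835 − 13872·29542
1 = −13872·1140882 + 56963·277835
So 277835·(56963) ≡ 1 (mod 1140882), giving 277835⁻¹ ≡ 56963.
x ≡ 277835⁻¹·509843 ≡ 56963·509843 ≡ 1035499 (mod 1140882).

1035499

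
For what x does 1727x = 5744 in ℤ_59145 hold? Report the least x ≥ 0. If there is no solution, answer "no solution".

First find gcd(1727, 59145):
59145 = 34*1727 + 427
1727 = 4*427 + 19
427 = 22*19 + 9
19 = 2*9 + 1
9 = 9*1 + 0
gcd = 1, so a unique solution mod 59145 exists.
Back-substitute for the Bézout coefficients:
1 = 19 − 2·9
1 = −2·427 + 45·19
1 = 45·1727 − 182·427
1 = −182·59145 + 6233·1727
So 1727·(6233) ≡ 1 (mod 59145), giving 1727⁻¹ ≡ 6233.
x ≡ 1727⁻¹·5744 ≡ 6233·5744 ≡ 19627 (mod 59145).

19627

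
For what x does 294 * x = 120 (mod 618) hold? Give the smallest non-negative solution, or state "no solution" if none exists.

95

First find gcd(294, 618):
618 = 2*294 + 30
294 = 9*30 + 24
30 = 1*24 + 6
24 = 4*6 + 0
gcd = 6 and 6 | 120, so solutions exist. Divide through by 6: 49x ≡ 20 (mod 103).
Now find 49⁻¹ mod 103:
103 = 2*49 + 5
49 = 9*5 + 4
5 = 1*4 + 1
4 = 4*1 + 0
Back-substitute:
1 = 5 − 4
1 = −49 + 10·5
1 = 10·103 − 21·49
So 49·(-21) ≡ 1 (mod 103), i.e. 49⁻¹ ≡ 82.
Then x ≡ 82·20 ≡ 95 (mod 103); the smallest non-negative solution is x = 95.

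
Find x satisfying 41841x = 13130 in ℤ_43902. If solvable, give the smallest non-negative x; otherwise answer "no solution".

gcd(41841, 43902):
43902 = 1·41841 + 2061
41841 = 20·2061 + 621
2061 = 3·621 + 198
621 = 3·198 + 27
198 = 7·27 + 9
27 = 3·9 + 0
gcd = 9, but 9 ∤ 13130, so the congruence has no solution.

no solution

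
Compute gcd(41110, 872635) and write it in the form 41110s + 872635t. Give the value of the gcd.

5

Euclidean algorithm:
872635 = 21×41110 + 9325
41110 = 4×9325 + 3810
9325 = 2×3810 + 1705
3810 = 2×1705 + 400
1705 = 4×400 + 105
400 = 3×105 + 85
105 = 1×85 + 20
85 = 4×20 + 5
20 = 4×5 + 0
gcd(41110, 872635) = 5.
Express as a combination:
5 = 85 − 4·20
5 = −4·105 + 5·85
5 = 5·400 − 19·105
5 = −19·1705 + 81·400
5 = 81·3810 − 181·1705
5 = −181·9325 + 443·3810
5 = 443·41110 − 1953·9325
5 = −1953·872635 + 41456·41110
So 5 = (-1953)·872635 + (41456)·41110.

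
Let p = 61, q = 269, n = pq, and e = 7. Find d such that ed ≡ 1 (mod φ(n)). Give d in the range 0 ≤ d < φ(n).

13783

φ(n) = (p−1)(q−1) = 60·268 = 16080.
Need d with 7·d ≡ 1 (mod 16080). Apply the extended Euclidean algorithm:
16080 = 2297·7 + 1
7 = 7·1 + 0
Back-substitute:
1 = 16080 − 2297·7
So 7·(-2297) ≡ 1 (mod 16080), hence d ≡ -2297 ≡ 13783 (mod 16080).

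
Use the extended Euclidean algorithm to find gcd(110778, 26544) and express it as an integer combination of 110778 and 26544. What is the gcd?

6

Apply Euclid's algorithm to 110778 and 26544:
110778 = 4×26544 + 4602
26544 = 5×4602 + 3534
4602 = 1×3534 + 1068
3534 = 3×1068 + 330
1068 = 3×330 + 78
330 = 4×78 + 18
78 = 4×18 + 6
18 = 3×6 + 0
gcd(110778, 26544) = 6.
Express as a combination:
6 = 78 − 4·18
6 = −4·330 + 17·78
6 = 17·1068 − 55·330
6 = −55·3534 + 182·1068
6 = 182·4602 − 237·3534
6 = −237·26544 + 1367·4602
6 = 1367·110778 − 5705·26544
So 6 = (1367)·110778 + (-5705)·26544.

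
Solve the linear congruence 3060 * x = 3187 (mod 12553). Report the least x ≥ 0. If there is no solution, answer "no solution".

First find gcd(3060, 12553):
12553 = 4*3060 + 313
3060 = 9*313 + 243
313 = 1*243 + 70
243 = 3*70 + 33
70 = 2*33 + 4
33 = 8*4 + 1
4 = 4*1 + 0
gcd = 1, so a unique solution mod 12553 exists.
Back-substitute for the Bézout coefficients:
1 = 33 − 8·4
1 = −8·70 + 17·33
1 = 17·243 − 59·70
1 = −59·313 + 76·243
1 = 76·3060 − 743·313
1 = −743·12553 + 3048·3060
So 3060·(3048) ≡ 1 (mod 12553), giving 3060⁻¹ ≡ 3048.
x ≡ 3060⁻¹·3187 ≡ 3048·3187 ≡ 10507 (mod 12553).

10507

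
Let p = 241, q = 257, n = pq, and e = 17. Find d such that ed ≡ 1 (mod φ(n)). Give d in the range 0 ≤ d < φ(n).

φ(n) = (p−1)(q−1) = 240·256 = 61440.
Need d with 17·d ≡ 1 (mod 61440). Apply the extended Euclidean algorithm:
61440 = 3614*17 + 2
17 = 8*2 + 1
2 = 2*1 + 0
Back-substitute:
1 = 17 − 8·2
1 = −8·61440 + 28913·17
So 17·28913 ≡ 1 (mod 61440), hence d = 28913.

28913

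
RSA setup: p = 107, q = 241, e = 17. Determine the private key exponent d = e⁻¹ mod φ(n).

φ(n) = (p−1)(q−1) = 106·240 = 25440.
Need d with 17·d ≡ 1 (mod 25440). Apply the extended Euclidean algorithm:
25440 = 1496×17 + 8
17 = 2×8 + 1
8 = 8×1 + 0
Back-substitute:
1 = 17 − 2·8
1 = −2·25440 + 2993·17
So 17·2993 ≡ 1 (mod 25440), hence d = 2993.

2993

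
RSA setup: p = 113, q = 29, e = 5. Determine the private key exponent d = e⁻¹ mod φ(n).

2509

φ(n) = (p−1)(q−1) = 112·28 = 3136.
Need d with 5·d ≡ 1 (mod 3136). Apply the extended Euclidean algorithm:
3136 = 627*5 + 1
5 = 5*1 + 0
Back-substitute:
1 = 3136 − 627·5
So 5·(-627) ≡ 1 (mod 3136), hence d ≡ -627 ≡ 2509 (mod 3136).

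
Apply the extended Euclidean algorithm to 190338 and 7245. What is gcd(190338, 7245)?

Euclidean algorithm:
190338 = 26·7245 + 1968
7245 = 3·1968 + 1341
1968 = 1·1341 + 627
1341 = 2·627 + 87
627 = 7·87 + 18
87 = 4·18 + 15
18 = 1·15 + 3
15 = 5·3 + 0
gcd(190338, 7245) = 3.
Working backward:
3 = 18 − 15
3 = −87 + 5·18
3 = 5·627 − 36·87
3 = −36·1341 + 77·627
3 = 77·1968 − 113·1341
3 = −113·7245 + 416·1968
3 = 416·190338 − 10929·7245
So 3 = (416)·190338 + (-10929)·7245.

3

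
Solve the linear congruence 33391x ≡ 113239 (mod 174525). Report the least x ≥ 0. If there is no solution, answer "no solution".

First find gcd(33391, 174525):
174525 = 5×33391 + 7570
33391 = 4×7570 + 3111
7570 = 2×3111 + 1348
3111 = 2×1348 + 415
1348 = 3×415 + 103
415 = 4×103 + 3
103 = 34×3 + 1
3 = 3×1 + 0
gcd = 1, so a unique solution mod 174525 exists.
Back-substitute for the Bézout coefficients:
1 = 103 − 34·3
1 = −34·415 + 137·103
1 = 137·1348 − 445·415
1 = −445·3111 + 1027·1348
1 = 1027·7570 − 2499·3111
1 = −2499·33391 + 11023·7570
1 = 11023·174525 − 57614·33391
So 33391·(-57614) ≡ 1 (mod 174525), giving 33391⁻¹ ≡ 116911.
x ≡ 33391⁻¹·113239 ≡ 116911·113239 ≡ 116329 (mod 174525).

116329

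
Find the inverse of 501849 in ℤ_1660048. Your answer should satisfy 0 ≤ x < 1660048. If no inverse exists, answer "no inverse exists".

Apply the Euclidean algorithm to 1660048 and 501849:
1660048 = 3·501849 + 154501
501849 = 3·154501 + 38346
154501 = 4·38346 + 1117
38346 = 34·1117 + 368
1117 = 3·368 + 13
368 = 28·13 + 4
13 = 3·4 + 1
4 = 4·1 + 0
The gcd is 1. Working backward:
1 = 13 − 3·4
1 = −3·368 + 85·13
1 = 85·1117 − 258·368
1 = −258·38346 + 8857·1117
1 = 8857·154501 − 35686·38346
1 = −35686·501849 + 115915·154501
1 = 115915·1660048 − 383431·501849
Thus 501849·(-383431) ≡ 1 (mod 1660048); reducing, -383431 mod 1660048 = 1276617.

1276617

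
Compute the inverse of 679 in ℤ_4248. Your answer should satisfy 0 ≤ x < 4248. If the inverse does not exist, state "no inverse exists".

Run Euclid on (4248, 679):
4248 = 6*679 + 174
679 = 3*174 + 157
174 = 1*157 + 17
157 = 9*17 + 4
17 = 4*4 + 1
4 = 4*1 + 0
gcd = 1, so the inverse exists. Back-substitute:
1 = 17 − 4·4
1 = −4·157 + 37·17
1 = 37·174 − 41·157
1 = −41·679 + 160·174
1 = 160·4248 − 1001·679
So 679·(-1001) ≡ 1 (mod 4248), and -1001 ≡ 3247 (mod 4248).

3247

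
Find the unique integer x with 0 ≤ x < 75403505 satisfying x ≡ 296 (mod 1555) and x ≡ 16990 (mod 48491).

Write x = 296 + 1555·k. Then 1555·k ≡ 16990 − 296 ≡ 16694 (mod 48491).
Need 1555⁻¹ mod 48491. Extended Euclid on (48491, 1555):
48491 = 31·1555 + 286
1555 = 5·286 + 125
286 = 2·125 + 36
125 = 3·36 + 17
36 = 2·17 + 2
17 = 8·2 + 1
2 = 2·1 + 0
Back-substitute:
1 = 17 − 8·2
1 = −8·36 + 17·17
1 = 17·125 − 59·36
1 = −59·286 + 135·125
1 = 135·1555 − 734·286
1 = −734·48491 + 22889·1555
1555⁻¹ ≡ 22889 (mod 48491), so k ≡ 22889·16694 ≡ 48377 (mod 48491).
x = 296 + 1555·48377 = 75226531.

75226531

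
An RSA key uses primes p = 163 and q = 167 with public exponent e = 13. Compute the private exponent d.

φ(n) = (p−1)(q−1) = 162·166 = 26892.
Need d with 13·d ≡ 1 (mod 26892). Apply the extended Euclidean algorithm:
26892 = 2068*13 + 8
13 = 1*8 + 5
8 = 1*5 + 3
5 = 1*3 + 2
3 = 1*2 + 1
2 = 2*1 + 0
Back-substitute:
1 = 3 − 2
1 = −5 + 2·3
1 = 2·8 − 3·5
1 = −3·13 + 5·8
1 = 5·26892 − 10343·13
So 13·(-10343) ≡ 1 (mod 26892), hence d ≡ -10343 ≡ 16549 (mod 26892).

16549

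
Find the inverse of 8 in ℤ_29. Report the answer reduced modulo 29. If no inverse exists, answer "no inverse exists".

Extended Euclidean algorithm:
29 = 3*8 + 5
8 = 1*5 + 3
5 = 1*3 + 2
3 = 1*2 + 1
2 = 2*1 + 0
gcd = 1, so the inverse exists. Back-substitute:
1 = 3 − 2
1 = −5 + 2·3
1 = 2·8 − 3·5
1 = −3·29 + 11·8
So 8·11 ≡ 1 (mod 29).

11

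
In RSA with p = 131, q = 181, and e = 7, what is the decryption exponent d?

3343

φ(n) = (p−1)(q−1) = 130·180 = 23400.
Need d with 7·d ≡ 1 (mod 23400). Apply the extended Euclidean algorithm:
23400 = 3342·7 + 6
7 = 1·6 + 1
6 = 6·1 + 0
Back-substitute:
1 = 7 − 6
1 = −23400 + 3343·7
So 7·3343 ≡ 1 (mod 23400), hence d = 3343.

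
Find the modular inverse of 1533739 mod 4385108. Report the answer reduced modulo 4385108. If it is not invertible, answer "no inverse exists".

288703

gcd(4385108, 1533739) by repeated division:
4385108 = 2*1533739 + 1317630
1533739 = 1*1317630 + 216109
1317630 = 6*216109 + 20976
216109 = 10*20976 + 6349
20976 = 3*6349 + 1929
6349 = 3*1929 + 562
1929 = 3*562 + 243
562 = 2*243 + 76
243 = 3*76 + 15
76 = 5*15 + 1
15 = 15*1 + 0
gcd = 1, so the inverse exists. Back-substitute:
1 = 76 − 5·15
1 = −5·243 + 16·76
1 = 16·562 − 37·243
1 = −37·1929 + 127·562
1 = 127·6349 − 418·1929
1 = −418·20976 + 1381·6349
1 = 1381·216109 − 14228·20976
1 = −14228·1317630 + 86749·216109
1 = 86749·1533739 − 100977·1317630
1 = −100977·4385108 + 288703·1533739
So 1533739·288703 ≡ 1 (mod 4385108).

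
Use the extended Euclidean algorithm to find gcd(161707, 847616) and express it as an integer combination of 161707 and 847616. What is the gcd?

Euclidean algorithm:
847616 = 5*161707 + 39081
161707 = 4*39081 + 5383
39081 = 7*5383 + 1400
5383 = 3*1400 + 1183
1400 = 1*1183 + 217
1183 = 5*217 + 98
217 = 2*98 + 21
98 = 4*21 + 14
21 = 1*14 + 7
14 = 2*7 + 0
gcd(161707, 847616) = 7.
Working backward:
7 = 21 − 14
7 = −98 + 5·21
7 = 5·217 − 11·98
7 = −11·1183 + 60·217
7 = 60·1400 − 71·1183
7 = −71·5383 + 273·1400
7 = 273·39081 − 1982·5383
7 = −1982·161707 + 8201·39081
7 = 8201·847616 − 42987·161707
So 7 = (8201)·847616 + (-42987)·161707.

7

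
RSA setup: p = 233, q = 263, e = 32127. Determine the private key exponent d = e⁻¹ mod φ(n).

2575

φ(n) = (p−1)(q−1) = 232·262 = 60784.
Need d with 32127·d ≡ 1 (mod 60784). Apply the extended Euclidean algorithm:
60784 = 1×32127 + 28657
32127 = 1×28657 + 3470
28657 = 8×3470 + 897
3470 = 3×897 + 779
897 = 1×779 + 118
779 = 6×118 + 71
118 = 1×71 + 47
71 = 1×47 + 24
47 = 1×24 + 23
24 = 1×23 + 1
23 = 23×1 + 0
Back-substitute:
1 = 24 − 23
1 = −47 + 2·24
1 = 2·71 − 3·47
1 = −3·118 + 5·71
1 = 5·779 − 33·118
1 = −33·897 + 38·779
1 = 38·3470 − 147·897
1 = −147·28657 + 1214·3470
1 = 1214·32127 − 1361·28657
1 = −1361·60784 + 2575·32127
So 32127·2575 ≡ 1 (mod 60784), hence d = 2575.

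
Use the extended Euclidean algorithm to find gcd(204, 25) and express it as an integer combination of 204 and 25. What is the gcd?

Euclidean algorithm:
204 = 8×25 + 4
25 = 6×4 + 1
4 = 4×1 + 0
gcd(204, 25) = 1.
Working backward:
1 = 25 − 6·4
1 = −6·204 + 49·25
So 1 = (-6)·204 + (49)·25.

1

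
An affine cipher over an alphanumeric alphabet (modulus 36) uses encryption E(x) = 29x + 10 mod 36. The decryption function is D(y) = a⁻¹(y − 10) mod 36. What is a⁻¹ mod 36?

gcd(36, 29) by repeated division:
36 = 1×29 + 7
29 = 4×7 + 1
7 = 7×1 + 0
Since gcd(29, 36) = 1, back-substitute to write 1 as a combination:
1 = 29 − 4·7
1 = −4·36 + 5·29
So 29·5 ≡ 1 (mod 36).

5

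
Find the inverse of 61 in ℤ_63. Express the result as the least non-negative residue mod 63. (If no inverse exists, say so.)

gcd(63, 61) by repeated division:
63 = 1·61 + 2
61 = 30·2 + 1
2 = 2·1 + 0
gcd = 1, so the inverse exists. Back-substitute:
1 = 61 − 30·2
1 = −30·63 + 31·61
So 61·31 ≡ 1 (mod 63).

31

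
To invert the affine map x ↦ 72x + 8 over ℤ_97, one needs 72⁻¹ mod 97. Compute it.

Run Euclid on (97, 72):
97 = 1*72 + 25
72 = 2*25 + 22
25 = 1*22 + 3
22 = 7*3 + 1
3 = 3*1 + 0
The gcd is 1. Working backward:
1 = 22 − 7·3
1 = −7·25 + 8·22
1 = 8·72 − 23·25
1 = −23·97 + 31·72
So 72·31 ≡ 1 (mod 97).

31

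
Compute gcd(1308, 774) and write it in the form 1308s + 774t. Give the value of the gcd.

Repeated division:
1308 = 1*774 + 534
774 = 1*534 + 240
534 = 2*240 + 54
240 = 4*54 + 24
54 = 2*24 + 6
24 = 4*6 + 0
gcd(1308, 774) = 6.
Working backward:
6 = 54 − 2·24
6 = −2·240 + 9·54
6 = 9·534 − 20·240
6 = −20·774 + 29·534
6 = 29·1308 − 49·774
So 6 = (29)·1308 + (-49)·774.

6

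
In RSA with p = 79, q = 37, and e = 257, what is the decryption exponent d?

φ(n) = (p−1)(q−1) = 78·36 = 2808.
Need d with 257·d ≡ 1 (mod 2808). Apply the extended Euclidean algorithm:
2808 = 10·257 + 238
257 = 1·238 + 19
238 = 12·19 + 10
19 = 1·10 + 9
10 = 1·9 + 1
9 = 9·1 + 0
Back-substitute:
1 = 10 − 9
1 = −19 + 2·10
1 = 2·238 − 25·19
1 = −25·257 + 27·238
1 = 27·2808 − 295·257
So 257·(-295) ≡ 1 (mod 2808), hence d ≡ -295 ≡ 2513 (mod 2808).

2513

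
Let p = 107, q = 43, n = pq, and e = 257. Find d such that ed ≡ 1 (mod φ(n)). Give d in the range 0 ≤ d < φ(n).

2789

φ(n) = (p−1)(q−1) = 106·42 = 4452.
Need d with 257·d ≡ 1 (mod 4452). Apply the extended Euclidean algorithm:
4452 = 17·257 + 83
257 = 3·83 + 8
83 = 10·8 + 3
8 = 2·3 + 2
3 = 1·2 + 1
2 = 2·1 + 0
Back-substitute:
1 = 3 − 2
1 = −8 + 3·3
1 = 3·83 − 31·8
1 = −31·257 + 96·83
1 = 96·4452 − 1663·257
So 257·(-1663) ≡ 1 (mod 4452), hence d ≡ -1663 ≡ 2789 (mod 4452).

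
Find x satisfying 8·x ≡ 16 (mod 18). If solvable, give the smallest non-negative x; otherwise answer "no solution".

2

First find gcd(8, 18):
18 = 2*8 + 2
8 = 4*2 + 0
gcd = 2 and 2 | 16, so solutions exist. Divide through by 2: 4x ≡ 8 (mod 9).
Now find 4⁻¹ mod 9:
9 = 2·4 + 1
4 = 4·1 + 0
Back-substitute:
1 = 9 − 2·4
So 4·(-2) ≡ 1 (mod 9), i.e. 4⁻¹ ≡ 7.
Then x ≡ 7·8 ≡ 2 (mod 9); the smallest non-negative solution is x = 2.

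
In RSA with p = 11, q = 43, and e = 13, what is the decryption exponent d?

97

φ(n) = (p−1)(q−1) = 10·42 = 420.
Need d with 13·d ≡ 1 (mod 420). Apply the extended Euclidean algorithm:
420 = 32×13 + 4
13 = 3×4 + 1
4 = 4×1 + 0
Back-substitute:
1 = 13 − 3·4
1 = −3·420 + 97·13
So 13·97 ≡ 1 (mod 420), hence d = 97.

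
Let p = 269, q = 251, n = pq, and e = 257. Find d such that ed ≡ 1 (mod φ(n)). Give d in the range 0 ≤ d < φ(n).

64393

φ(n) = (p−1)(q−1) = 268·250 = 67000.
Need d with 257·d ≡ 1 (mod 67000). Apply the extended Euclidean algorithm:
67000 = 260·257 + 180
257 = 1·180 + 77
180 = 2·77 + 26
77 = 2·26 + 25
26 = 1·25 + 1
25 = 25·1 + 0
Back-substitute:
1 = 26 − 25
1 = −77 + 3·26
1 = 3·180 − 7·77
1 = −7·257 + 10·180
1 = 10·67000 − 2607·257
So 257·(-2607) ≡ 1 (mod 67000), hence d ≡ -2607 ≡ 64393 (mod 67000).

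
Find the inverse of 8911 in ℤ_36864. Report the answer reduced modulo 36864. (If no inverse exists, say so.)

gcd(36864, 8911) by repeated division:
36864 = 4·8911 + 1220
8911 = 7·1220 + 371
1220 = 3·371 + 107
371 = 3·107 + 50
107 = 2·50 + 7
50 = 7·7 + 1
7 = 7·1 + 0
gcd = 1, so the inverse exists. Back-substitute:
1 = 50 − 7·7
1 = −7·107 + 15·50
1 = 15·371 − 52·107
1 = −52·1220 + 171·371
1 = 171·8911 − 1249·1220
1 = −1249·36864 + 5167·8911
So 8911·5167 ≡ 1 (mod 36864).

5167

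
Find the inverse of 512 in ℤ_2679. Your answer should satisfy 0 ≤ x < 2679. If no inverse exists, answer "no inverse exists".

968

Extended Euclidean algorithm:
2679 = 5·512 + 119
512 = 4·119 + 36
119 = 3·36 + 11
36 = 3·11 + 3
11 = 3·3 + 2
3 = 1·2 + 1
2 = 2·1 + 0
gcd = 1, so the inverse exists. Back-substitute:
1 = 3 − 2
1 = −11 + 4·3
1 = 4·36 − 13·11
1 = −13·119 + 43·36
1 = 43·512 − 185·119
1 = −185·2679 + 968·512
So 512·968 ≡ 1 (mod 2679).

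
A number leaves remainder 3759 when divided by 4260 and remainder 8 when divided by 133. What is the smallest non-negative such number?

399939

Write x = 3759 + 4260·k. Then 4260·k ≡ 8 − 3759 ≡ 106 (mod 133).
Need 4260⁻¹ mod 133. Extended Euclid on (133, 4):
133 = 33*4 + 1
4 = 4*1 + 0
Back-substitute:
1 = 133 − 33·4
4260⁻¹ ≡ 100 (mod 133), so k ≡ 100·106 ≡ 93 (mod 133).
x = 3759 + 4260·93 = 399939.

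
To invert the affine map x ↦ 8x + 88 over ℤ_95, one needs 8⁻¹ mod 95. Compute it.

gcd(95, 8) by repeated division:
95 = 11·8 + 7
8 = 1·7 + 1
7 = 7·1 + 0
Since gcd(8, 95) = 1, back-substitute to write 1 as a combination:
1 = 8 − 7
1 = −95 + 12·8
So 8·12 ≡ 1 (mod 95).

12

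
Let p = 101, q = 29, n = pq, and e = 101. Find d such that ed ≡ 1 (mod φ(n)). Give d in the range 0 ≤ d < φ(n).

2301

φ(n) = (p−1)(q−1) = 100·28 = 2800.
Need d with 101·d ≡ 1 (mod 2800). Apply the extended Euclidean algorithm:
2800 = 27*101 + 73
101 = 1*73 + 28
73 = 2*28 + 17
28 = 1*17 + 11
17 = 1*11 + 6
11 = 1*6 + 5
6 = 1*5 + 1
5 = 5*1 + 0
Back-substitute:
1 = 6 − 5
1 = −11 + 2·6
1 = 2·17 − 3·11
1 = −3·28 + 5·17
1 = 5·73 − 13·28
1 = −13·101 + 18·73
1 = 18·2800 − 499·101
So 101·(-499) ≡ 1 (mod 2800), hence d ≡ -499 ≡ 2301 (mod 2800).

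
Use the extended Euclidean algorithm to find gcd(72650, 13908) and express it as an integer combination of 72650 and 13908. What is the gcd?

2

Euclidean algorithm:
72650 = 5*13908 + 3110
13908 = 4*3110 + 1468
3110 = 2*1468 + 174
1468 = 8*174 + 76
174 = 2*76 + 22
76 = 3*22 + 10
22 = 2*10 + 2
10 = 5*2 + 0
gcd(72650, 13908) = 2.
Back-substituting:
2 = 22 − 2·10
2 = −2·76 + 7·22
2 = 7·174 − 16·76
2 = −16·1468 + 135·174
2 = 135·3110 − 286·1468
2 = −286·13908 + 1279·3110
2 = 1279·72650 − 6681·13908
So 2 = (1279)·72650 + (-6681)·13908.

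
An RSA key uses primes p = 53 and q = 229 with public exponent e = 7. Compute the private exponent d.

φ(n) = (p−1)(q−1) = 52·228 = 11856.
Need d with 7·d ≡ 1 (mod 11856). Apply the extended Euclidean algorithm:
11856 = 1693·7 + 5
7 = 1·5 + 2
5 = 2·2 + 1
2 = 2·1 + 0
Back-substitute:
1 = 5 − 2·2
1 = −2·7 + 3·5
1 = 3·11856 − 5081·7
So 7·(-5081) ≡ 1 (mod 11856), hence d ≡ -5081 ≡ 6775 (mod 11856).

6775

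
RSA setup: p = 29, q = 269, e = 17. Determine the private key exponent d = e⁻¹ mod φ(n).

φ(n) = (p−1)(q−1) = 28·268 = 7504.
Need d with 17·d ≡ 1 (mod 7504). Apply the extended Euclidean algorithm:
7504 = 441·17 + 7
17 = 2·7 + 3
7 = 2·3 + 1
3 = 3·1 + 0
Back-substitute:
1 = 7 − 2·3
1 = −2·17 + 5·7
1 = 5·7504 − 2207·17
So 17·(-2207) ≡ 1 (mod 7504), hence d ≡ -2207 ≡ 5297 (mod 7504).

5297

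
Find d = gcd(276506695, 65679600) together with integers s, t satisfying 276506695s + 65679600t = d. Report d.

Repeated division:
276506695 = 4·65679600 + 13788295
65679600 = 4·13788295 + 10526420
13788295 = 1·10526420 + 3261875
10526420 = 3·3261875 + 740795
3261875 = 4·740795 + 298695
740795 = 2·298695 + 143405
298695 = 2·143405 + 11885
143405 = 12·11885 + 785
11885 = 15·785 + 110
785 = 7·110 + 15
110 = 7·15 + 5
15 = 3·5 + 0
gcd(276506695, 65679600) = 5.
Back-substituting:
5 = 110 − 7·15
5 = −7·785 + 50·110
5 = 50·11885 − 757·785
5 = −757·143405 + 9134·11885
5 = 9134·298695 − 19025·143405
5 = −19025·740795 + 47184·298695
5 = 47184·3261875 − 207761·740795
5 = −207761·10526420 + 670467·3261875
5 = 670467·13788295 − 878228·10526420
5 = −878228·65679600 + 4183379·13788295
5 = 4183379·276506695 − 17611744·65679600
So 5 = (4183379)·276506695 + (-17611744)·65679600.

5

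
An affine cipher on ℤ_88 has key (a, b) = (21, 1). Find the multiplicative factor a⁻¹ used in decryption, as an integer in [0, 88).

Apply the Euclidean algorithm to 88 and 21:
88 = 4×21 + 4
21 = 5×4 + 1
4 = 4×1 + 0
The gcd is 1. Working backward:
1 = 21 − 5·4
1 = −5·88 + 21·21
So 21·21 ≡ 1 (mod 88).

21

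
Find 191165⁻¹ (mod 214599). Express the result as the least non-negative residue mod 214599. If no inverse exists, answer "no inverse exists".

49277

Apply the Euclidean algorithm to 214599 and 191165:
214599 = 1*191165 + 23434
191165 = 8*23434 + 3693
23434 = 6*3693 + 1276
3693 = 2*1276 + 1141
1276 = 1*1141 + 135
1141 = 8*135 + 61
135 = 2*61 + 13
61 = 4*13 + 9
13 = 1*9 + 4
9 = 2*4 + 1
4 = 4*1 + 0
Since gcd(191165, 214599) = 1, back-substitute to write 1 as a combination:
1 = 9 − 2·4
1 = −2·13 + 3·9
1 = 3·61 − 14·13
1 = −14·135 + 31·61
1 = 31·1141 − 262·135
1 = −262·1276 + 293·1141
1 = 293·3693 − 848·1276
1 = −848·23434 + 5381·3693
1 = 5381·191165 − 43896·23434
1 = −43896·214599 + 49277·191165
So 191165·49277 ≡ 1 (mod 214599).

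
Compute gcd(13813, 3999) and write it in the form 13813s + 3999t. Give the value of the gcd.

1

Euclidean algorithm:
13813 = 3×3999 + 1816
3999 = 2×1816 + 367
1816 = 4×367 + 348
367 = 1×348 + 19
348 = 18×19 + 6
19 = 3×6 + 1
6 = 6×1 + 0
gcd(13813, 3999) = 1.
Back-substituting:
1 = 19 − 3·6
1 = −3·348 + 55·19
1 = 55·367 − 58·348
1 = −58·1816 + 287·367
1 = 287·3999 − 632·1816
1 = −632·13813 + 2183·3999
So 1 = (-632)·13813 + (2183)·3999.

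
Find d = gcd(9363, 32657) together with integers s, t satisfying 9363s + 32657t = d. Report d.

1

Euclidean algorithm:
32657 = 3×9363 + 4568
9363 = 2×4568 + 227
4568 = 20×227 + 28
227 = 8×28 + 3
28 = 9×3 + 1
3 = 3×1 + 0
gcd(9363, 32657) = 1.
Express as a combination:
1 = 28 − 9·3
1 = −9·227 + 73·28
1 = 73·4568 − 1469·227
1 = −1469·9363 + 3011·4568
1 = 3011·32657 − 10502·9363
So 1 = (3011)·32657 + (-10502)·9363.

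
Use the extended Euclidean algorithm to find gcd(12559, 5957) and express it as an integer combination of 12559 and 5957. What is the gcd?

1

Repeated division:
12559 = 2×5957 + 645
5957 = 9×645 + 152
645 = 4×152 + 37
152 = 4×37 + 4
37 = 9×4 + 1
4 = 4×1 + 0
gcd(12559, 5957) = 1.
Express as a combination:
1 = 37 − 9·4
1 = −9·152 + 37·37
1 = 37·645 − 157·152
1 = −157·5957 + 1450·645
1 = 1450·12559 − 3057·5957
So 1 = (1450)·12559 + (-3057)·5957.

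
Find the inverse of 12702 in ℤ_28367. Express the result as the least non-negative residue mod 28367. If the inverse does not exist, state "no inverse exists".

22460

gcd(28367, 12702) by repeated division:
28367 = 2*12702 + 2963
12702 = 4*2963 + 850
2963 = 3*850 + 413
850 = 2*413 + 24
413 = 17*24 + 5
24 = 4*5 + 4
5 = 1*4 + 1
4 = 4*1 + 0
gcd = 1, so the inverse exists. Back-substitute:
1 = 5 − 4
1 = −24 + 5·5
1 = 5·413 − 86·24
1 = −86·850 + 177·413
1 = 177·2963 − 617·850
1 = −617·12702 + 2645·2963
1 = 2645·28367 − 5907·12702
Hence 12702⁻¹ ≡ -5907 ≡ 22460 (mod 28367).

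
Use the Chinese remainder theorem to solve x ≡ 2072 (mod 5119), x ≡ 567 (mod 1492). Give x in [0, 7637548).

Write x = 2072 + 5119·k. Then 5119·k ≡ 567 − 2072 ≡ 1479 (mod 1492).
Need 5119⁻¹ mod 1492. Extended Euclid on (1492, 643):
1492 = 2×643 + 206
643 = 3×206 + 25
206 = 8×25 + 6
25 = 4×6 + 1
6 = 6×1 + 0
Back-substitute:
1 = 25 − 4·6
1 = −4·206 + 33·25
1 = 33·643 − 103·206
1 = −103·1492 + 239·643
5119⁻¹ ≡ 239 (mod 1492), so k ≡ 239·1479 ≡ 1369 (mod 1492).
x = 2072 + 5119·1369 = 7009983.

7009983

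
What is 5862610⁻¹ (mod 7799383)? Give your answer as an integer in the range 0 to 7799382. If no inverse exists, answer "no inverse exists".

Run Euclid on (7799383, 5862610):
7799383 = 1*5862610 + 1936773
5862610 = 3*1936773 + 52291
1936773 = 37*52291 + 2006
52291 = 26*2006 + 135
2006 = 14*135 + 116
135 = 1*116 + 19
116 = 6*19 + 2
19 = 9*2 + 1
2 = 2*1 + 0
gcd = 1, so the inverse exists. Back-substitute:
1 = 19 − 9·2
1 = −9·116 + 55·19
1 = 55·135 − 64·116
1 = −64·2006 + 951·135
1 = 951·52291 − 24790·2006
1 = −24790·1936773 + 918181·52291
1 = 918181·5862610 − 2779333·1936773
1 = −2779333·7799383 + 3697514·5862610
So 5862610·3697514 ≡ 1 (mod 7799383).

3697514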